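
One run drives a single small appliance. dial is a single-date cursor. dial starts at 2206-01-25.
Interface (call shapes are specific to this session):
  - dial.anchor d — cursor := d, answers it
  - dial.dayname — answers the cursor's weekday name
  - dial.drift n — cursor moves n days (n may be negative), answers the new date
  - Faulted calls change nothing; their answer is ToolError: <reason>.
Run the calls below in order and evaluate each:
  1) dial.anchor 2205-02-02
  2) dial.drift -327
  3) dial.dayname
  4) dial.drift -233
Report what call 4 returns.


> dial.anchor d='2205-02-02'
  2205-02-02
> dial.drift n='-327'
  2204-03-12
> dial.dayname
  Monday
> dial.drift n='-233'
  2203-07-23

Answer: 2203-07-23


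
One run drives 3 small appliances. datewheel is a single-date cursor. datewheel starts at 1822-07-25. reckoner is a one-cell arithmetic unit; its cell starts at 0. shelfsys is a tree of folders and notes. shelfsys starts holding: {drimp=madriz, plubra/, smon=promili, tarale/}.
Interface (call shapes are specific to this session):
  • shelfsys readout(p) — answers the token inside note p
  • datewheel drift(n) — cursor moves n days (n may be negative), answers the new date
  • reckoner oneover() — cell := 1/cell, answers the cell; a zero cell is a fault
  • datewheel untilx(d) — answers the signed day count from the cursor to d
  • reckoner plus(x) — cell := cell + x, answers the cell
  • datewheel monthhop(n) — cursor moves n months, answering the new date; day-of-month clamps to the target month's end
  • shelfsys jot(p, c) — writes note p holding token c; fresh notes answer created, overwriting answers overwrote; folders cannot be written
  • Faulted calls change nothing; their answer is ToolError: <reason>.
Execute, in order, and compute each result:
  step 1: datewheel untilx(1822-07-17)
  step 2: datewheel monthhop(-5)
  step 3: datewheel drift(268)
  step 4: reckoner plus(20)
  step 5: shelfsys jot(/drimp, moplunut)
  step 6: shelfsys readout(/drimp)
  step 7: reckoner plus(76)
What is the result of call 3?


// datewheel untilx(d=1822-07-17) => -8
// datewheel monthhop(n=-5) => 1822-02-25
// datewheel drift(n=268) => 1822-11-20
// reckoner plus(x=20) => 20
// shelfsys jot(p=/drimp, c=moplunut) => overwrote
// shelfsys readout(p=/drimp) => moplunut
// reckoner plus(x=76) => 96

Answer: 1822-11-20


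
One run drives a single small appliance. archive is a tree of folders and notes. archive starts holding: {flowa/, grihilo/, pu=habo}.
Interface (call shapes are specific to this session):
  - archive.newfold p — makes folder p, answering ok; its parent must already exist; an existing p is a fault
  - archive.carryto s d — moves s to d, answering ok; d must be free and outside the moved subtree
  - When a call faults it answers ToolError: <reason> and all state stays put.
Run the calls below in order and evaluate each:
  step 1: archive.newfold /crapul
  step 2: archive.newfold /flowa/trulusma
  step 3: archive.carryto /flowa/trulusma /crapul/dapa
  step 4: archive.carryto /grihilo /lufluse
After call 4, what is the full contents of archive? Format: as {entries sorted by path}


Answer: {crapul/, crapul/dapa/, flowa/, lufluse/, pu=habo}

Derivation:
Act: archive.newfold[p: /crapul]
Obs: ok
Act: archive.newfold[p: /flowa/trulusma]
Obs: ok
Act: archive.carryto[s: /flowa/trulusma; d: /crapul/dapa]
Obs: ok
Act: archive.carryto[s: /grihilo; d: /lufluse]
Obs: ok


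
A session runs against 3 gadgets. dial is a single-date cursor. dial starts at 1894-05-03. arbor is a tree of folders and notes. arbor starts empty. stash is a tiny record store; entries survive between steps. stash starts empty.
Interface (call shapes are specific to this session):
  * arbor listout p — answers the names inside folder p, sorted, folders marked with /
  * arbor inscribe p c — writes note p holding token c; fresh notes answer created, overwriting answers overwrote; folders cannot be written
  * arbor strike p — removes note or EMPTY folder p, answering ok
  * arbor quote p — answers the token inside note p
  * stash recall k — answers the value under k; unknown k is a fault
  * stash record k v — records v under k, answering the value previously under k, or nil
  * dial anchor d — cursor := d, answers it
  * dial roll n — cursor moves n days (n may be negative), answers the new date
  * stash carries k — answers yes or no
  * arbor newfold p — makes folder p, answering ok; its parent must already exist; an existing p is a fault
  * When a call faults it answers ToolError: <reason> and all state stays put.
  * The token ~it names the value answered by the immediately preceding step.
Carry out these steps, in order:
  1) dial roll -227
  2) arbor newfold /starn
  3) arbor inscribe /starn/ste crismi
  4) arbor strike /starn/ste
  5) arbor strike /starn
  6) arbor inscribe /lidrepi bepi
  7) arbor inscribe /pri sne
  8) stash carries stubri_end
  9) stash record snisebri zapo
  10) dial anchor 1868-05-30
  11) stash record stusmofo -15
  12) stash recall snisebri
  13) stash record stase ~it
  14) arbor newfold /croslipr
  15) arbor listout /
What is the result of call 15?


Answer: [croslipr/, lidrepi, pri]

Derivation:
> dial roll n=-227
= 1893-09-18
> arbor newfold p=/starn
= ok
> arbor inscribe p=/starn/ste c=crismi
= created
> arbor strike p=/starn/ste
= ok
> arbor strike p=/starn
= ok
> arbor inscribe p=/lidrepi c=bepi
= created
> arbor inscribe p=/pri c=sne
= created
> stash carries k=stubri_end
= no
> stash record k=snisebri v=zapo
= nil
> dial anchor d=1868-05-30
= 1868-05-30
> stash record k=stusmofo v=-15
= nil
> stash recall k=snisebri
= zapo
> stash record k=stase v=~it
= nil
> arbor newfold p=/croslipr
= ok
> arbor listout p=/
= [croslipr/, lidrepi, pri]


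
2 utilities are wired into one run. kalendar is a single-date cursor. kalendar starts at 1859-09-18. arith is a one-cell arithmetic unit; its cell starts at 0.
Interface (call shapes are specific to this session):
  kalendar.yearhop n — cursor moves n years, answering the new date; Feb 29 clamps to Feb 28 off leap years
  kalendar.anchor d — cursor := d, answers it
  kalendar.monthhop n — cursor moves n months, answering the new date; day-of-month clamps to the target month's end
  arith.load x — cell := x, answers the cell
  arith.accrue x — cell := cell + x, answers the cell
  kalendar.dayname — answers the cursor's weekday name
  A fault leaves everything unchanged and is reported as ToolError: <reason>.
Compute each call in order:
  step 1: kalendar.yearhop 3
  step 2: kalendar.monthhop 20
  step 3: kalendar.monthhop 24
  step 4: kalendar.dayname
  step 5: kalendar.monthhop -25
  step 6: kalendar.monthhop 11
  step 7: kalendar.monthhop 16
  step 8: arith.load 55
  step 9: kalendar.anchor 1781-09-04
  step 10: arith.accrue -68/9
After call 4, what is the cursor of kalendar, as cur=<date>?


>> kalendar.yearhop(n→3)
<< 1862-09-18
>> kalendar.monthhop(n→20)
<< 1864-05-18
>> kalendar.monthhop(n→24)
<< 1866-05-18
>> kalendar.dayname()
<< Friday
>> kalendar.monthhop(n→-25)
<< 1864-04-18
>> kalendar.monthhop(n→11)
<< 1865-03-18
>> kalendar.monthhop(n→16)
<< 1866-07-18
>> arith.load(x→55)
<< 55
>> kalendar.anchor(d→1781-09-04)
<< 1781-09-04
>> arith.accrue(x→-68/9)
<< 427/9

Answer: cur=1866-05-18


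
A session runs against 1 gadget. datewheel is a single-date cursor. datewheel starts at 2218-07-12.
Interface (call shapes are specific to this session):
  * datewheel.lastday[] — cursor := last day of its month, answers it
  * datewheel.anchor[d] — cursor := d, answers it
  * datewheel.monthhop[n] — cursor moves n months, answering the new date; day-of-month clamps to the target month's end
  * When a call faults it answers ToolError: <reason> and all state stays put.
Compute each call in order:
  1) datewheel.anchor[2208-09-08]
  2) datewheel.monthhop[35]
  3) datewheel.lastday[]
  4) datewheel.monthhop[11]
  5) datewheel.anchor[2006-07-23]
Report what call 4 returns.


Answer: 2212-07-31

Derivation:
CALL datewheel.anchor[d: 2208-09-08]
RET  2208-09-08
CALL datewheel.monthhop[n: 35]
RET  2211-08-08
CALL datewheel.lastday[]
RET  2211-08-31
CALL datewheel.monthhop[n: 11]
RET  2212-07-31
CALL datewheel.anchor[d: 2006-07-23]
RET  2006-07-23


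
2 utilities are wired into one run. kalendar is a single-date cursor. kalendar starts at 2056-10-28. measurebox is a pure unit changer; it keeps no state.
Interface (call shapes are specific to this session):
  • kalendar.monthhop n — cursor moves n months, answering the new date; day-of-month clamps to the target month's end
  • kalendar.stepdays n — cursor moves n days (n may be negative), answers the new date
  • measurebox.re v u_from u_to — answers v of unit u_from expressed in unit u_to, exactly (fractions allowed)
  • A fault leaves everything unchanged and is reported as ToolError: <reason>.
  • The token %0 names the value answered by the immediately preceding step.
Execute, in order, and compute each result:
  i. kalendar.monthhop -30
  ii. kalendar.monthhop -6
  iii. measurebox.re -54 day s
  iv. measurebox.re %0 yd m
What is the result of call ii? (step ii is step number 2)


$ monthhop n=-30
= 2054-04-28
$ monthhop n=-6
= 2053-10-28
$ re v=-54 u_from=day u_to=s
= -4665600
$ re v=%0 u_from=yd u_to=m
= -106655616/25

Answer: 2053-10-28


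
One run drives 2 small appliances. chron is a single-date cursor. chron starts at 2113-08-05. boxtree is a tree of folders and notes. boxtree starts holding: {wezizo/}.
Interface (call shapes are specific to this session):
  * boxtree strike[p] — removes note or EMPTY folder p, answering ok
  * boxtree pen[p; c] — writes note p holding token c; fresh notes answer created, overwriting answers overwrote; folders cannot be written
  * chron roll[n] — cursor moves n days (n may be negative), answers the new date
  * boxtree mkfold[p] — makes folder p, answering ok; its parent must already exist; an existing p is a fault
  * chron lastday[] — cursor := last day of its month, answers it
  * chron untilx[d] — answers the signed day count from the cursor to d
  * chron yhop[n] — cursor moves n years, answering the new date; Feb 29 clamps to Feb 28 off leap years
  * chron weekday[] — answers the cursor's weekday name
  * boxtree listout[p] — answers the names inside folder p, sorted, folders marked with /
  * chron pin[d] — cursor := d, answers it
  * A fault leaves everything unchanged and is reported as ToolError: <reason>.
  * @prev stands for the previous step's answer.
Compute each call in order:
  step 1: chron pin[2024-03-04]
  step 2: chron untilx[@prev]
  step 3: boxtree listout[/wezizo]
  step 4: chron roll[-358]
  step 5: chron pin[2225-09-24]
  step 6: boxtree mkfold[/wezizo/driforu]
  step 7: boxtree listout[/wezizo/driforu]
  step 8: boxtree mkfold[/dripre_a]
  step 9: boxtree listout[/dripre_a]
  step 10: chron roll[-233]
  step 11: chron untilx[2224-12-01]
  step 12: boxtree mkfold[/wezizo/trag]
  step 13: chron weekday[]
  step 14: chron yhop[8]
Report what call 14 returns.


Answer: 2233-02-03

Derivation:
>> chron pin(d: 2024-03-04)
<< 2024-03-04
>> chron untilx(d: @prev)
<< 0
>> boxtree listout(p: /wezizo)
<< []
>> chron roll(n: -358)
<< 2023-03-12
>> chron pin(d: 2225-09-24)
<< 2225-09-24
>> boxtree mkfold(p: /wezizo/driforu)
<< ok
>> boxtree listout(p: /wezizo/driforu)
<< []
>> boxtree mkfold(p: /dripre_a)
<< ok
>> boxtree listout(p: /dripre_a)
<< []
>> chron roll(n: -233)
<< 2225-02-03
>> chron untilx(d: 2224-12-01)
<< -64
>> boxtree mkfold(p: /wezizo/trag)
<< ok
>> chron weekday()
<< Thursday
>> chron yhop(n: 8)
<< 2233-02-03


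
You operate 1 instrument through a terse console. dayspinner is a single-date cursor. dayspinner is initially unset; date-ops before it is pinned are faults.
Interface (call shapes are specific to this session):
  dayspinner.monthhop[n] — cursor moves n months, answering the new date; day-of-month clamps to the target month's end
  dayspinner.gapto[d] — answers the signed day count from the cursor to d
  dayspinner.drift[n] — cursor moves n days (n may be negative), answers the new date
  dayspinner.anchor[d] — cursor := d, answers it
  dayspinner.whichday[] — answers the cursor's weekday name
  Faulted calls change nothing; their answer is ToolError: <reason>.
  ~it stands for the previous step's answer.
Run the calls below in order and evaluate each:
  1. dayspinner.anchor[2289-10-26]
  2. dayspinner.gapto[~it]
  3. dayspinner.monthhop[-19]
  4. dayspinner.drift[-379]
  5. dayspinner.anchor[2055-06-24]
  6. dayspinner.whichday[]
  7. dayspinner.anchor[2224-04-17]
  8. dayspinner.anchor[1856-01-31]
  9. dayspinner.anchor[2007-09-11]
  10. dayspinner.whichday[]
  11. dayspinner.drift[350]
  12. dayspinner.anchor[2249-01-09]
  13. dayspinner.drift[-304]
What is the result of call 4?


Answer: 2287-03-13

Derivation:
# 1. anchor(d=2289-10-26) -> 2289-10-26
# 2. gapto(d=~it) -> 0
# 3. monthhop(n=-19) -> 2288-03-26
# 4. drift(n=-379) -> 2287-03-13
# 5. anchor(d=2055-06-24) -> 2055-06-24
# 6. whichday() -> Thursday
# 7. anchor(d=2224-04-17) -> 2224-04-17
# 8. anchor(d=1856-01-31) -> 1856-01-31
# 9. anchor(d=2007-09-11) -> 2007-09-11
# 10. whichday() -> Tuesday
# 11. drift(n=350) -> 2008-08-26
# 12. anchor(d=2249-01-09) -> 2249-01-09
# 13. drift(n=-304) -> 2248-03-11


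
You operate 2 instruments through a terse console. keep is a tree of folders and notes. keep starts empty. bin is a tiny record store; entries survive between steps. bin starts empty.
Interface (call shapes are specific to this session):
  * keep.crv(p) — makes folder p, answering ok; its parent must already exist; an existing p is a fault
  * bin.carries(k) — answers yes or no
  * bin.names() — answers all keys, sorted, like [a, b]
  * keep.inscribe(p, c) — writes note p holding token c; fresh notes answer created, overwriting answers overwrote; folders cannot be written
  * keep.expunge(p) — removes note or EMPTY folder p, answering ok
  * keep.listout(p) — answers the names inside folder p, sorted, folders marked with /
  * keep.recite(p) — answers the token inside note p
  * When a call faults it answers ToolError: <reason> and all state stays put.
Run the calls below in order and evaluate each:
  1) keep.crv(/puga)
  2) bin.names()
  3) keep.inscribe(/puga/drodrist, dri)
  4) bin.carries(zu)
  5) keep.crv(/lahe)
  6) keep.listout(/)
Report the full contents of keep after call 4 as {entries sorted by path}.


Answer: {puga/, puga/drodrist=dri}

Derivation:
→ keep.crv(p→/puga)
← ok
→ bin.names()
← []
→ keep.inscribe(p→/puga/drodrist, c→dri)
← created
→ bin.carries(k→zu)
← no
→ keep.crv(p→/lahe)
← ok
→ keep.listout(p→/)
← [lahe/, puga/]


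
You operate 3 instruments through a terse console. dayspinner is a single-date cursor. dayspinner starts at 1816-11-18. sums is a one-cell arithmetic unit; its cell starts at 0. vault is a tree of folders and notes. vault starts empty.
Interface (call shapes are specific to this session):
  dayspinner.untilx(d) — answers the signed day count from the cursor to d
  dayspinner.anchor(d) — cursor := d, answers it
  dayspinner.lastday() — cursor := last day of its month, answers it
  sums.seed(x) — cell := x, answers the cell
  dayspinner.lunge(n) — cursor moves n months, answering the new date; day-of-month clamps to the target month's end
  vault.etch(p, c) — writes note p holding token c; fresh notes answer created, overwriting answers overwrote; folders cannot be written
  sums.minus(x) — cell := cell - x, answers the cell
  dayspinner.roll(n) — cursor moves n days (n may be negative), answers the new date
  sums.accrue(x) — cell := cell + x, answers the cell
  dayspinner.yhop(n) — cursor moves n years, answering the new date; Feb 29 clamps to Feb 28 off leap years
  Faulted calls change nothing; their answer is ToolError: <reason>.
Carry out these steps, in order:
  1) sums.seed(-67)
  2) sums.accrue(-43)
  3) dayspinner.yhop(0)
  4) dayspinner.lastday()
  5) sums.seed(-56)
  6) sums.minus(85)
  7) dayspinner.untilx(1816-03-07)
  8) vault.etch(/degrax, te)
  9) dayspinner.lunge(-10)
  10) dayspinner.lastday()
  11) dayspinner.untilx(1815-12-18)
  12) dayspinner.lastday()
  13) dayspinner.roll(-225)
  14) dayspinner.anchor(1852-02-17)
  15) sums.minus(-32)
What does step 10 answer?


Answer: 1816-01-31

Derivation:
[in] sums.seed x=-67
= -67
[in] sums.accrue x=-43
= -110
[in] dayspinner.yhop n=0
= 1816-11-18
[in] dayspinner.lastday
= 1816-11-30
[in] sums.seed x=-56
= -56
[in] sums.minus x=85
= -141
[in] dayspinner.untilx d=1816-03-07
= -268
[in] vault.etch p=/degrax c=te
= created
[in] dayspinner.lunge n=-10
= 1816-01-30
[in] dayspinner.lastday
= 1816-01-31
[in] dayspinner.untilx d=1815-12-18
= -44
[in] dayspinner.lastday
= 1816-01-31
[in] dayspinner.roll n=-225
= 1815-06-20
[in] dayspinner.anchor d=1852-02-17
= 1852-02-17
[in] sums.minus x=-32
= -109


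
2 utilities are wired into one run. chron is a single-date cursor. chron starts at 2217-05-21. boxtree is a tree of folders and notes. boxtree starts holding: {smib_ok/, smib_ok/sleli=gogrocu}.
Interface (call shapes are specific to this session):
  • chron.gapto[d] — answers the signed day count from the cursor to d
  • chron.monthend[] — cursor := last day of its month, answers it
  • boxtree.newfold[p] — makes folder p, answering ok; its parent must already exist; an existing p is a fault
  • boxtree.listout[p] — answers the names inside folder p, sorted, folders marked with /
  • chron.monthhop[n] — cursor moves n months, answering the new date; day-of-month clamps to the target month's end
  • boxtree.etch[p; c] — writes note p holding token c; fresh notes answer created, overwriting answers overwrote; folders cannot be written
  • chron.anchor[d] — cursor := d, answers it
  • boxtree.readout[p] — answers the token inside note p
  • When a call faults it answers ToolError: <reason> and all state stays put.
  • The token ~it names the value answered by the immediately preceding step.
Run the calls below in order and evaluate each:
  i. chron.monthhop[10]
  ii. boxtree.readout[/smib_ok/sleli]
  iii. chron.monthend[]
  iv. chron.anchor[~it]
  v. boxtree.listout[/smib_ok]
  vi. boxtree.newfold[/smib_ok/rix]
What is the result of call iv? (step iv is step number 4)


> chron.monthhop n=10
:: 2218-03-21
> boxtree.readout p=/smib_ok/sleli
:: gogrocu
> chron.monthend
:: 2218-03-31
> chron.anchor d=~it
:: 2218-03-31
> boxtree.listout p=/smib_ok
:: [sleli]
> boxtree.newfold p=/smib_ok/rix
:: ok

Answer: 2218-03-31


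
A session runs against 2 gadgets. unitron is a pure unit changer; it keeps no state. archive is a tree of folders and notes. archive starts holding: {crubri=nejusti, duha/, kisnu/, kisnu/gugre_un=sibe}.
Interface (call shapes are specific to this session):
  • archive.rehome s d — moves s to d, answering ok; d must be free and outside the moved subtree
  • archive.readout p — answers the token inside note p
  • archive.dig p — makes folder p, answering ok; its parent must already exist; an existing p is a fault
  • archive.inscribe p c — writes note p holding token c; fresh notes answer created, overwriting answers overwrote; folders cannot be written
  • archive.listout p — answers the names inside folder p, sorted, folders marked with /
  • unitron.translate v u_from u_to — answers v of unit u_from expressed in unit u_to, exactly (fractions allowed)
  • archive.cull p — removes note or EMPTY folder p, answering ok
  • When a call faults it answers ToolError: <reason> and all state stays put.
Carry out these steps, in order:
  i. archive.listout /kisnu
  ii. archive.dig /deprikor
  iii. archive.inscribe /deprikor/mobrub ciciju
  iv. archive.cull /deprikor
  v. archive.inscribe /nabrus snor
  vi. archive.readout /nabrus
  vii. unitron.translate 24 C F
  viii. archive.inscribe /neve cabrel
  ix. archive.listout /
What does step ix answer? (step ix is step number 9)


Answer: [crubri, deprikor/, duha/, kisnu/, nabrus, neve]

Derivation:
;; 1. listout(p: /kisnu) == [gugre_un]
;; 2. dig(p: /deprikor) == ok
;; 3. inscribe(p: /deprikor/mobrub, c: ciciju) == created
;; 4. cull(p: /deprikor) == ToolError: not empty
;; 5. inscribe(p: /nabrus, c: snor) == created
;; 6. readout(p: /nabrus) == snor
;; 7. translate(v: 24, u_from: C, u_to: F) == 376/5
;; 8. inscribe(p: /neve, c: cabrel) == created
;; 9. listout(p: /) == [crubri, deprikor/, duha/, kisnu/, nabrus, neve]


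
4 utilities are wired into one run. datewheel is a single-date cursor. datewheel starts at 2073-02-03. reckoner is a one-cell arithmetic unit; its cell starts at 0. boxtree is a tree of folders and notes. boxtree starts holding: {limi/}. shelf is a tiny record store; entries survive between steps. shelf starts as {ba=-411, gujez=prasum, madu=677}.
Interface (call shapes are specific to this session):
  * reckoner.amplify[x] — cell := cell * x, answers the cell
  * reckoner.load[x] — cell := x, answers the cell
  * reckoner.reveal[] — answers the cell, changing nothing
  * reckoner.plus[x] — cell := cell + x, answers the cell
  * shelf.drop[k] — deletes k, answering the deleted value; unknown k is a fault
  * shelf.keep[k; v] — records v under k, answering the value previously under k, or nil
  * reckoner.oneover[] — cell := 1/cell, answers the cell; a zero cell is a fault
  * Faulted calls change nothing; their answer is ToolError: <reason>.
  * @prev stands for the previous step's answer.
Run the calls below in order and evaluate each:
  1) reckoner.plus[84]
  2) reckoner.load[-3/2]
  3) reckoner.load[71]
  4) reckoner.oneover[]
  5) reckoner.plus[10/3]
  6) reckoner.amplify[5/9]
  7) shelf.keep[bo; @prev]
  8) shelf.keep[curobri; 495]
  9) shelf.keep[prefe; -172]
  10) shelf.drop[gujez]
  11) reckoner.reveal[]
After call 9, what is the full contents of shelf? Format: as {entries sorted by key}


Now I run plus passing x='84', yielding 84.
Invoking load passing x='-3/2', — result: -3/2.
Next I call load passing x='71', and get 71.
I use oneover(): 1/71.
I invoke plus passing x='10/3', giving 713/213.
Then amplify passing x='5/9', — result: 3565/1917.
Invoking keep passing k='bo', v='@prev', and see nil.
Now I run keep passing k='curobri', v='495', and observe nil.
I call keep passing k='prefe', v='-172', and observe nil.
Calling drop passing k='gujez', and observe prasum.
I try reveal, → 3565/1917.

Answer: {ba=-411, bo=3565/1917, curobri=495, gujez=prasum, madu=677, prefe=-172}


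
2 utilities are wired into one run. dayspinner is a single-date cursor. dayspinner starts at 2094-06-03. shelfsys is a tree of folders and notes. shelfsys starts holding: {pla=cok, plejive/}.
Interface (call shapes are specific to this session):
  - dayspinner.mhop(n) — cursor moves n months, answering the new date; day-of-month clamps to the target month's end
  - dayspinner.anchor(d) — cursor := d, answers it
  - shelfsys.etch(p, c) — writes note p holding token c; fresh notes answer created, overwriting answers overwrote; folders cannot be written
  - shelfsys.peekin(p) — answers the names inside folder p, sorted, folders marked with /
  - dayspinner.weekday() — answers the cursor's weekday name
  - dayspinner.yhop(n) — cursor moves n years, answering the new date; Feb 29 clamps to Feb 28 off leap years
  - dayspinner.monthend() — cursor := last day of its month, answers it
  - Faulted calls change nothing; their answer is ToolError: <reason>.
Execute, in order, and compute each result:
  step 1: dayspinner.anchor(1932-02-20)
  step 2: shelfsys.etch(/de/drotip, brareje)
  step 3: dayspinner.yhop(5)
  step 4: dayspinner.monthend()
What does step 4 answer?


;; anchor(d='1932-02-20') ~> 1932-02-20
;; etch(p='/de/drotip', c='brareje') ~> ToolError: no parent
;; yhop(n='5') ~> 1937-02-20
;; monthend() ~> 1937-02-28

Answer: 1937-02-28


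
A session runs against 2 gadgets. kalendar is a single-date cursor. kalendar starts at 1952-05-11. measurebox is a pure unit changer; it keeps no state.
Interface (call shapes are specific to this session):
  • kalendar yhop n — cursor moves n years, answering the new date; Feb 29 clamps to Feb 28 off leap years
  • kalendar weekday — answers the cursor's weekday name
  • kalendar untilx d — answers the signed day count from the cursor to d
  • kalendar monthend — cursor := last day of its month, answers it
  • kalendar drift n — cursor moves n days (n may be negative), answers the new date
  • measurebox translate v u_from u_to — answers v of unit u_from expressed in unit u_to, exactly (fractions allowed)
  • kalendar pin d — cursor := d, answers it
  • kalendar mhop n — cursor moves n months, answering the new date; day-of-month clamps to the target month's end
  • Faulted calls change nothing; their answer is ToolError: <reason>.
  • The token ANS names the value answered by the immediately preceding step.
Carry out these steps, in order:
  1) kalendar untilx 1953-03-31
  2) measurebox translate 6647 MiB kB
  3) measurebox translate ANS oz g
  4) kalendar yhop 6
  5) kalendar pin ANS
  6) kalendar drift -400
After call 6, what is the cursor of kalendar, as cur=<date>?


Do: kalendar untilx[1953-03-31]
See: 324
Do: measurebox translate[6647; MiB; kB]
See: 871235584/125
Do: measurebox translate[ANS; oz; g]
See: 77184729174784/390625
Do: kalendar yhop[6]
See: 1958-05-11
Do: kalendar pin[ANS]
See: 1958-05-11
Do: kalendar drift[-400]
See: 1957-04-06

Answer: cur=1957-04-06


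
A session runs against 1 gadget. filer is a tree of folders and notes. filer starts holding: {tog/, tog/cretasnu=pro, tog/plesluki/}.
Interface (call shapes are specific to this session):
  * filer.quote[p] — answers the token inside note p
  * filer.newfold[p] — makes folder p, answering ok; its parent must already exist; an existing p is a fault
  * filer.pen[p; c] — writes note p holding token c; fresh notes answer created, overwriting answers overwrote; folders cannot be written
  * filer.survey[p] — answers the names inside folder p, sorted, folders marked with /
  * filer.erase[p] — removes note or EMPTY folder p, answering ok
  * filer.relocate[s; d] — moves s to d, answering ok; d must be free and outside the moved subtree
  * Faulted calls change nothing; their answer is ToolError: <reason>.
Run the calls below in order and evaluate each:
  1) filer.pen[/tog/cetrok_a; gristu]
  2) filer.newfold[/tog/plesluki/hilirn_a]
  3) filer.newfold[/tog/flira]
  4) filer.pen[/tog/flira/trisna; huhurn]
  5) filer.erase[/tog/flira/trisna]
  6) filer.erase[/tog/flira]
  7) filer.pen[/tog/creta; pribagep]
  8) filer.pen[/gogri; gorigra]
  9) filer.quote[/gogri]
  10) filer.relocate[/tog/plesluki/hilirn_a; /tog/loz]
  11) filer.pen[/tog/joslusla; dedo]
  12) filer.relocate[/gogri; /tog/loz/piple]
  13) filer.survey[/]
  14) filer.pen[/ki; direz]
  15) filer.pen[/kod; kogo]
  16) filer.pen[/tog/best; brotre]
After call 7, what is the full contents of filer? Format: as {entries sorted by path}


==> pen(/tog/cetrok_a, gristu)
<== created
==> newfold(/tog/plesluki/hilirn_a)
<== ok
==> newfold(/tog/flira)
<== ok
==> pen(/tog/flira/trisna, huhurn)
<== created
==> erase(/tog/flira/trisna)
<== ok
==> erase(/tog/flira)
<== ok
==> pen(/tog/creta, pribagep)
<== created
==> pen(/gogri, gorigra)
<== created
==> quote(/gogri)
<== gorigra
==> relocate(/tog/plesluki/hilirn_a, /tog/loz)
<== ok
==> pen(/tog/joslusla, dedo)
<== created
==> relocate(/gogri, /tog/loz/piple)
<== ok
==> survey(/)
<== [tog/]
==> pen(/ki, direz)
<== created
==> pen(/kod, kogo)
<== created
==> pen(/tog/best, brotre)
<== created

Answer: {tog/, tog/cetrok_a=gristu, tog/creta=pribagep, tog/cretasnu=pro, tog/plesluki/, tog/plesluki/hilirn_a/}


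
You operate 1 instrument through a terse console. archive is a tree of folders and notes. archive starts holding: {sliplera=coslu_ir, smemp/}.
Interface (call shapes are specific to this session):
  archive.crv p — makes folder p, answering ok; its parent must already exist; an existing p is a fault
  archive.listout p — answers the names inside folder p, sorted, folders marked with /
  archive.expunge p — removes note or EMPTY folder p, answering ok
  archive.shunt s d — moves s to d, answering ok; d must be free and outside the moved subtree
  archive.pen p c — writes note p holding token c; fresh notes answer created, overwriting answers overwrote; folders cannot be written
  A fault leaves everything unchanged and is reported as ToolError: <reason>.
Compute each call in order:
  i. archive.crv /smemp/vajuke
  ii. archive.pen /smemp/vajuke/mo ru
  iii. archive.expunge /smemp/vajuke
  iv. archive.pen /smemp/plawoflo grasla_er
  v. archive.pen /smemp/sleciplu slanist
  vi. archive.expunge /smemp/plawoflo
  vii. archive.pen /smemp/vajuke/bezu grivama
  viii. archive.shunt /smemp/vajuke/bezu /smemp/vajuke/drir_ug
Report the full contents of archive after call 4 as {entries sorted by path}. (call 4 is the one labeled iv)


I try crv using p→/smemp/vajuke, and observe ok.
I call pen using p→/smemp/vajuke/mo, c→ru: created.
I invoke expunge using p→/smemp/vajuke, → ToolError: not empty.
Next I call pen using p→/smemp/plawoflo, c→grasla_er, and observe created.
Now I run pen using p→/smemp/sleciplu, c→slanist: created.
Next I call expunge using p→/smemp/plawoflo, and see ok.
Then pen using p→/smemp/vajuke/bezu, c→grivama, which returns created.
Now I run shunt using s→/smemp/vajuke/bezu, d→/smemp/vajuke/drir_ug, giving ok.

Answer: {sliplera=coslu_ir, smemp/, smemp/plawoflo=grasla_er, smemp/vajuke/, smemp/vajuke/mo=ru}


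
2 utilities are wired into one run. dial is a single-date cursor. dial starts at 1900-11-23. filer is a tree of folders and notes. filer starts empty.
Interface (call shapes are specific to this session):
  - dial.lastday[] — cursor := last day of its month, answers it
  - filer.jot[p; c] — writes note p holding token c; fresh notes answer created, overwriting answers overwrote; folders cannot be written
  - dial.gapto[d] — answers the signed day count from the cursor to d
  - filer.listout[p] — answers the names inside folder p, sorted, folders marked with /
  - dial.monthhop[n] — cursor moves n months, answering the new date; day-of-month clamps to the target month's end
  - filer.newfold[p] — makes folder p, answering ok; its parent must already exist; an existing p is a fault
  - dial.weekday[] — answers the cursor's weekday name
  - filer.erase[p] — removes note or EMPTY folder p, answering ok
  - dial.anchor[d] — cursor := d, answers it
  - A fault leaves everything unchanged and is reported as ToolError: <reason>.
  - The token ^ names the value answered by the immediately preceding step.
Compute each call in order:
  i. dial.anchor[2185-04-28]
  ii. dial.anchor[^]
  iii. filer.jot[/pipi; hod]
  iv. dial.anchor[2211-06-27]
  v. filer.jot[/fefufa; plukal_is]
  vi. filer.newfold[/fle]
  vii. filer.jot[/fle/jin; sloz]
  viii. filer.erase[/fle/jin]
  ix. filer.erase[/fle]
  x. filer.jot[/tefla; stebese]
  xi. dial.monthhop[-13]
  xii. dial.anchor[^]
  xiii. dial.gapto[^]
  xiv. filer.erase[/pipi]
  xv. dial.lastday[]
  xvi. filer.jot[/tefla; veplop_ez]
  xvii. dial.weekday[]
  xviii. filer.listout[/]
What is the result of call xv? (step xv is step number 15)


I use dial.anchor using d=2185-04-28, and get 2185-04-28.
I call dial.anchor using d=^: 2185-04-28.
I use filer.jot using p=/pipi, c=hod, yielding created.
I run dial.anchor using d=2211-06-27: 2211-06-27.
Using filer.jot using p=/fefufa, c=plukal_is, which returns created.
Next I call filer.newfold using p=/fle, and get ok.
Invoking filer.jot using p=/fle/jin, c=sloz, and observe created.
Now I run filer.erase using p=/fle/jin, and observe ok.
I call filer.erase using p=/fle, — result: ok.
Then filer.jot using p=/tefla, c=stebese: created.
Using dial.monthhop using n=-13, which returns 2210-05-27.
I use dial.anchor using d=^, and see 2210-05-27.
I call dial.gapto using d=^: 0.
Invoking filer.erase using p=/pipi, → ok.
I invoke dial.lastday, — result: 2210-05-31.
Now I run filer.jot using p=/tefla, c=veplop_ez, which returns overwrote.
Calling dial.weekday(): Thursday.
Then filer.listout using p=/, and see [fefufa, tefla].

Answer: 2210-05-31


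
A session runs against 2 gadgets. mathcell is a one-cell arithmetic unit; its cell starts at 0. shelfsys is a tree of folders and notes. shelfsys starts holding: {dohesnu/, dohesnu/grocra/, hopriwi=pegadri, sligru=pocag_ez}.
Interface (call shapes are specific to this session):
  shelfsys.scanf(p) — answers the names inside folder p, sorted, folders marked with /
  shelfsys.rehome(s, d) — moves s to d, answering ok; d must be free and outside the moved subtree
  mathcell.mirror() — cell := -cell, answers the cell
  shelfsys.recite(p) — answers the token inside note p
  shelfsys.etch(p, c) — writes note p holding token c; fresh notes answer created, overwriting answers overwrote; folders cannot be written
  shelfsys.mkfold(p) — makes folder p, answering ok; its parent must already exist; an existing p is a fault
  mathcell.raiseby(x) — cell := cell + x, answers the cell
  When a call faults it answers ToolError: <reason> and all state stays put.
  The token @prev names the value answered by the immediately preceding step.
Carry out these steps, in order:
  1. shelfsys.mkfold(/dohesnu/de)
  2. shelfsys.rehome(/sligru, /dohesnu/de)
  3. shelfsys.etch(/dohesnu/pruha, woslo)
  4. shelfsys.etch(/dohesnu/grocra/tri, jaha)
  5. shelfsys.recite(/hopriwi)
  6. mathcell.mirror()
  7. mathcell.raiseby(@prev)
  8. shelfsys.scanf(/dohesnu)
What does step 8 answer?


-> mkfold(p=/dohesnu/de)
<- ok
-> rehome(s=/sligru, d=/dohesnu/de)
<- ToolError: exists
-> etch(p=/dohesnu/pruha, c=woslo)
<- created
-> etch(p=/dohesnu/grocra/tri, c=jaha)
<- created
-> recite(p=/hopriwi)
<- pegadri
-> mirror()
<- 0
-> raiseby(x=@prev)
<- 0
-> scanf(p=/dohesnu)
<- [de/, grocra/, pruha]

Answer: [de/, grocra/, pruha]


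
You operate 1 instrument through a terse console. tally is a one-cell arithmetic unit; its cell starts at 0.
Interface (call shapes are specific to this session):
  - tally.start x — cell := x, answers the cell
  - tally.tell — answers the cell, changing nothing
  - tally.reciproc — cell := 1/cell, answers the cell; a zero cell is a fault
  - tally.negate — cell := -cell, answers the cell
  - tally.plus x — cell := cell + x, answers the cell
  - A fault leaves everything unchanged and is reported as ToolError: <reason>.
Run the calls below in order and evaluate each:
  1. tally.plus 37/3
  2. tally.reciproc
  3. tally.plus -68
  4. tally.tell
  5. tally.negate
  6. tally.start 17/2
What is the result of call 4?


Answer: -2513/37

Derivation:
# tally.plus(x→37/3) => 37/3
# tally.reciproc() => 3/37
# tally.plus(x→-68) => -2513/37
# tally.tell() => -2513/37
# tally.negate() => 2513/37
# tally.start(x→17/2) => 17/2


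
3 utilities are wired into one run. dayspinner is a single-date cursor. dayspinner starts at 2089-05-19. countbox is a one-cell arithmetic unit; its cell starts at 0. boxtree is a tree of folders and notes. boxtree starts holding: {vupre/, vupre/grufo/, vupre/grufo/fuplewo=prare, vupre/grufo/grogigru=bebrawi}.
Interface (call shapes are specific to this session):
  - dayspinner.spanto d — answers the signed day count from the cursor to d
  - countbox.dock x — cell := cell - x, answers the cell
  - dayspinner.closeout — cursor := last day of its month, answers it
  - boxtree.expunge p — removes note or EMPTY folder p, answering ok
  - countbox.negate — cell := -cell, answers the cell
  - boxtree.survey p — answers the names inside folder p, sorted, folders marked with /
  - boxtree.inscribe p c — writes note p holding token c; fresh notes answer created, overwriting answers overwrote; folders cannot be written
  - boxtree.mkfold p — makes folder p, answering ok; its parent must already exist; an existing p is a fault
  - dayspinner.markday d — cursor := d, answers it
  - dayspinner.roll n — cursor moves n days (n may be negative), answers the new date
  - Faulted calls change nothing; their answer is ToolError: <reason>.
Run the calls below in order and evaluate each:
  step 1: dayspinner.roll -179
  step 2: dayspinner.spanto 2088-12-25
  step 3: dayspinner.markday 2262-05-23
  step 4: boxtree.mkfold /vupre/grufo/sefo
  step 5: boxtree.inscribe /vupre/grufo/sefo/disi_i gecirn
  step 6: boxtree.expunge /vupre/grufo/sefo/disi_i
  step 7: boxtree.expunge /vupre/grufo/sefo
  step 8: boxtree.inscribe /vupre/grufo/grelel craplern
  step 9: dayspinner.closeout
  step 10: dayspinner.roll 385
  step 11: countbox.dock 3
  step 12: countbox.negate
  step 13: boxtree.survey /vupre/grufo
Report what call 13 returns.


Answer: [fuplewo, grelel, grogigru]

Derivation:
% roll n: -179
  2088-11-21
% spanto d: 2088-12-25
  34
% markday d: 2262-05-23
  2262-05-23
% mkfold p: /vupre/grufo/sefo
  ok
% inscribe p: /vupre/grufo/sefo/disi_i c: gecirn
  created
% expunge p: /vupre/grufo/sefo/disi_i
  ok
% expunge p: /vupre/grufo/sefo
  ok
% inscribe p: /vupre/grufo/grelel c: craplern
  created
% closeout
  2262-05-31
% roll n: 385
  2263-06-20
% dock x: 3
  -3
% negate
  3
% survey p: /vupre/grufo
  [fuplewo, grelel, grogigru]


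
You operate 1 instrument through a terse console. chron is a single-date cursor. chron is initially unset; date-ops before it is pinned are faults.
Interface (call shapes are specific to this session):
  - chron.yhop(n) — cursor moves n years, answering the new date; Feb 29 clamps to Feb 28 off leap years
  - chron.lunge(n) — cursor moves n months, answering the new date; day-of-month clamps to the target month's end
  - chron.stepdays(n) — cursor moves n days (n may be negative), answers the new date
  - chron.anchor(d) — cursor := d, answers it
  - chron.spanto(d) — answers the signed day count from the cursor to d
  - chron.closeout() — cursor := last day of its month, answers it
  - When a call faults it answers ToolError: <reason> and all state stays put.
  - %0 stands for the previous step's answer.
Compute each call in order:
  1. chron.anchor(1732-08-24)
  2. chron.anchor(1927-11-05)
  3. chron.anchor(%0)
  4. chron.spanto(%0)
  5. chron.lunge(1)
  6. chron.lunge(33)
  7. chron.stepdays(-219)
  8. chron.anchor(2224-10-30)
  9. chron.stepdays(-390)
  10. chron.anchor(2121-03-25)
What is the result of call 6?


Answer: 1930-09-05

Derivation:
-- anchor(d='1732-08-24') == 1732-08-24
-- anchor(d='1927-11-05') == 1927-11-05
-- anchor(d='%0') == 1927-11-05
-- spanto(d='%0') == 0
-- lunge(n='1') == 1927-12-05
-- lunge(n='33') == 1930-09-05
-- stepdays(n='-219') == 1930-01-29
-- anchor(d='2224-10-30') == 2224-10-30
-- stepdays(n='-390') == 2223-10-06
-- anchor(d='2121-03-25') == 2121-03-25


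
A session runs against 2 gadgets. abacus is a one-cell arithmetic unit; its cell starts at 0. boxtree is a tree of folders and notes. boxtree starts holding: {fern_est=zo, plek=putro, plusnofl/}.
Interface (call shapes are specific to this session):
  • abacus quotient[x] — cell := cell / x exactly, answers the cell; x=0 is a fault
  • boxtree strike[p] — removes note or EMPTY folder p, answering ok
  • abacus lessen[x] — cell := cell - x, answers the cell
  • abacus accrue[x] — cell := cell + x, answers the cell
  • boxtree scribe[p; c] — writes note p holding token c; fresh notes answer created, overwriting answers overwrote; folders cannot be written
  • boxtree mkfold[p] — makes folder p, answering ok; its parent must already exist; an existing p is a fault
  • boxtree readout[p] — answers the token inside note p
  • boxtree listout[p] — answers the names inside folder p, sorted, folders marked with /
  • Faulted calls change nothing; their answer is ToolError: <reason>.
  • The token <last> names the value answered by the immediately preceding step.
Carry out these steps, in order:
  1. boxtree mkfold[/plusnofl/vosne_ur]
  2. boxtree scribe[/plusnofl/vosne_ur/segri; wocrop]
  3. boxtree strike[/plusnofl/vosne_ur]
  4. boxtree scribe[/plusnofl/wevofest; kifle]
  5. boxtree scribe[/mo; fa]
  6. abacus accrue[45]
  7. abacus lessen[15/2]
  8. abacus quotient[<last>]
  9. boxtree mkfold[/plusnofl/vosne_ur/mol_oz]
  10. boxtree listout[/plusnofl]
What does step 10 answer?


Answer: [vosne_ur/, wevofest]

Derivation:
Using boxtree mkfold with p: /plusnofl/vosne_ur, → ok.
I try boxtree scribe with p: /plusnofl/vosne_ur/segri, c: wocrop, and get created.
I use boxtree strike with p: /plusnofl/vosne_ur, and observe ToolError: not empty.
I try boxtree scribe with p: /plusnofl/wevofest, c: kifle, which returns created.
I call boxtree scribe with p: /mo, c: fa: created.
Invoking abacus accrue with x: 45, and see 45.
Calling abacus lessen with x: 15/2, yielding 75/2.
I run abacus quotient with x: <last>, and get 1.
Invoking boxtree mkfold with p: /plusnofl/vosne_ur/mol_oz, — result: ok.
Now I run boxtree listout with p: /plusnofl, and observe [vosne_ur/, wevofest].
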